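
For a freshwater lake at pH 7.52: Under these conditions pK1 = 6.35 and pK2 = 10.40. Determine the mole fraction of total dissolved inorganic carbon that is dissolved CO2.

α₀ = 0.0632

α₀ = 1 / (1 + K1/[H⁺] + K1K2/[H⁺]²) = 1 / (1 + 10^+1.17 + 10^-1.71)
   = 1 / (1 + 14.791 + 0.019498) = 1/15.811 = 0.06325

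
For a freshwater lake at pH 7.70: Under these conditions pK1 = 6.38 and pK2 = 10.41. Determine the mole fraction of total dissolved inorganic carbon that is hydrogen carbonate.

α₁ = 0.953

α₁ = 1 / (1 + [H⁺]/K1 + K2/[H⁺]) = 1 / (1 + 10^-1.32 + 10^-2.71)
   = 1 / (1 + 0.047863 + 0.0019498) = 1/1.0498 = 0.9526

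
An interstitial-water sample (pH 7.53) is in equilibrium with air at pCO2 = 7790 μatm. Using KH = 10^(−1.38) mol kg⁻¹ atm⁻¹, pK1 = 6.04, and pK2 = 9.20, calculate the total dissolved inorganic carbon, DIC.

DIC = 10.6 mmol/kg

[CO2*] = KH · pCO2 = 10^(−1.38) × 7790×10^-6 = 3.247×10^-4 mol/kg
α₀ = 1/(1 + K1/[H⁺] + K1K2/[H⁺]²) = 1/(1 + 10^+1.49 + 10^-0.18) = 0.03071
DIC = [CO2*]/α₀ = 3.247×10^-4 / 0.03071 = 10.6 mmol/kg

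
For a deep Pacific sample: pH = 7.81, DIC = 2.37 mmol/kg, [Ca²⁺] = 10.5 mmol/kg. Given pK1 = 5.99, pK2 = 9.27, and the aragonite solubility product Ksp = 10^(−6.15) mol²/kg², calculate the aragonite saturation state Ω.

Ω = 1.16

α₂ = 1 / (1 + [H⁺]/K2 + [H⁺]²/(K1K2)) = 1 / (1 + 10^+1.46 + 10^-0.36)
   = 1 / (1 + 28.840 + 0.43652) = 1/30.277 = 0.03303
[CO3²⁻] = α₂ × DIC = 0.03303 × 2.37 = 0.07828 mmol/kg
Ksp = 10^(−6.15) = 7.079×10^-7
Ω = [Ca²⁺][CO3²⁻]/Ksp = (10.5×10^-3)(7.828×10^-5) / 7.079×10^-7 = 1.16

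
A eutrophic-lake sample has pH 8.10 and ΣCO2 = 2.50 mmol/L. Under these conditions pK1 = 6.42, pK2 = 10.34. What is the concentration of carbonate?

α₂ = 1 / (1 + [H⁺]/K2 + [H⁺]²/(K1K2)) = 1 / (1 + 10^+2.24 + 10^+0.56)
   = 1 / (1 + 173.78 + 3.6308) = 1/178.41 = 0.005605
[CO3²⁻] = α₂ × DIC = 0.005605 × 2.50 = 0.0140 mmol/L = 14.0 μmol/L

[CO3²⁻] = 14.0 μmol/L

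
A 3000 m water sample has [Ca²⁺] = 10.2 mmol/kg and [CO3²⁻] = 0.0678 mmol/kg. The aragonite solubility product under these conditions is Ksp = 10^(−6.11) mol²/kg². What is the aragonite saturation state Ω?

Ω = 0.891

Ksp = 10^(−6.11) = 7.762×10^-7
Ω = [Ca²⁺][CO3²⁻]/Ksp = (10.2×10^-3)(0.0678×10^-3) / 7.762×10^-7 = 0.891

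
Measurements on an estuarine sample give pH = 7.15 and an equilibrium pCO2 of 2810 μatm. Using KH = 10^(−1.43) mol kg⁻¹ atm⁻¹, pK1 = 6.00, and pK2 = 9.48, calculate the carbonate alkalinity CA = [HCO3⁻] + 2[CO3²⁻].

CA = 1.49 mmol/kg

[CO2*] = KH · pCO2 = 10^(−1.43) × 2810×10^-6 = 1.044×10^-4 mol/kg
α₀ = 1/(1 + K1/[H⁺] + K1K2/[H⁺]²) = 1/(1 + 10^+1.15 + 10^-1.18) = 0.06583
DIC = [CO2*]/α₀ = 1.044×10^-4 / 0.06583 = 1.586 mmol/kg
CA = (α₁ + 2α₂)·DIC = (0.9298 + 2×0.004349) × 1.586 = 1.49 mmol/kg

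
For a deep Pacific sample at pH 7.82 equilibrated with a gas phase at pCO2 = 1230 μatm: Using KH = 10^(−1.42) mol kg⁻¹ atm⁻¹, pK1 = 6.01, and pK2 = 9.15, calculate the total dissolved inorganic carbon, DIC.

DIC = 3.21 mmol/kg

[CO2*] = KH · pCO2 = 10^(−1.42) × 1230×10^-6 = 4.676×10^-5 mol/kg
α₀ = 1/(1 + K1/[H⁺] + K1K2/[H⁺]²) = 1/(1 + 10^+1.81 + 10^+0.48) = 0.01458
DIC = [CO2*]/α₀ = 4.676×10^-5 / 0.01458 = 3.21 mmol/kg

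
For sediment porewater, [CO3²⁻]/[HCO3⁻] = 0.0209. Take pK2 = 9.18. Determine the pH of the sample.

pH = 7.50

From K2 = [H⁺][CO3²⁻]/[HCO3⁻]:  pH = pK2 + log₁₀([CO3²⁻]/[HCO3⁻])
log₁₀(0.0209) = -1.680
pH = 9.18 + (-1.680) = 7.50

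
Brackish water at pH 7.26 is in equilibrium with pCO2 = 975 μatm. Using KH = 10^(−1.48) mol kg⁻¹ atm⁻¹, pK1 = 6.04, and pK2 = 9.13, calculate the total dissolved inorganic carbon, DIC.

DIC = 0.575 mmol/kg

[CO2*] = KH · pCO2 = 10^(−1.48) × 975×10^-6 = 3.229×10^-5 mol/kg
α₀ = 1/(1 + K1/[H⁺] + K1K2/[H⁺]²) = 1/(1 + 10^+1.22 + 10^-0.65) = 0.05612
DIC = [CO2*]/α₀ = 3.229×10^-5 / 0.05612 = 0.575 mmol/kg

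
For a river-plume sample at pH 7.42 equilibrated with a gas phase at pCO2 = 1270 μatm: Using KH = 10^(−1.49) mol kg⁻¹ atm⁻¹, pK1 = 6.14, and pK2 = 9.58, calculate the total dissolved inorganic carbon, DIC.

DIC = 0.830 mmol/kg

[CO2*] = KH · pCO2 = 10^(−1.49) × 1270×10^-6 = 4.110×10^-5 mol/kg
α₀ = 1/(1 + K1/[H⁺] + K1K2/[H⁺]²) = 1/(1 + 10^+1.28 + 10^-0.88) = 0.04954
DIC = [CO2*]/α₀ = 4.110×10^-5 / 0.04954 = 0.830 mmol/kg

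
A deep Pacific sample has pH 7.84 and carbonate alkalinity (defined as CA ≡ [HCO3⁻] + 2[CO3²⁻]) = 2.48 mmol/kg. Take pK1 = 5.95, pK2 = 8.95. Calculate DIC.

DIC = 2.34 mmol/kg

CA = [HCO3⁻] + 2[CO3²⁻] = (α₁ + 2α₂)·DIC
At pH 7.84: [H⁺]/K1 = 10^-1.89 = 0.012882, K2/[H⁺] = 10^-1.11 = 0.077625
α₁ = 1/(1 + 0.012882 + 0.077625) = 1/1.0905 = 0.9170; α₂ = α₁·K2/[H⁺] = 0.07118
α₁ + 2α₂ = 1.0594
DIC = CA / (α₁ + 2α₂) = 2.48 / 1.0594 = 2.34 mmol/kg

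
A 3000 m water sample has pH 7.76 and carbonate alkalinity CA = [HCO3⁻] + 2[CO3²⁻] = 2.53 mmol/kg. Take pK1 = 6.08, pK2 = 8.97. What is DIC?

DIC = 2.44 mmol/kg

CA = [HCO3⁻] + 2[CO3²⁻] = (α₁ + 2α₂)·DIC
At pH 7.76: [H⁺]/K1 = 10^-1.68 = 0.020893, K2/[H⁺] = 10^-1.21 = 0.061660
α₁ = 1/(1 + 0.020893 + 0.061660) = 1/1.0826 = 0.9237; α₂ = α₁·K2/[H⁺] = 0.05696
α₁ + 2α₂ = 1.0377
DIC = CA / (α₁ + 2α₂) = 2.53 / 1.0377 = 2.44 mmol/kg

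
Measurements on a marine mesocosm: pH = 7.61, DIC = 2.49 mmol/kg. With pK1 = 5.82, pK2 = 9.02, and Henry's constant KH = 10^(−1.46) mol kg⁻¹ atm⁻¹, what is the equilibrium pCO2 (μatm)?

pCO2 = 1100 μatm

α₀ = 1 / (1 + K1/[H⁺] + K1K2/[H⁺]²) = 1 / (1 + 10^+1.79 + 10^+0.38)
   = 1 / (1 + 61.660 + 2.3988) = 1/65.058 = 0.01537
[CO2*] = α₀ × DIC = 0.01537 × 2.49 = 0.03827 mmol/kg
pCO2 = [CO2*]/KH = 3.827×10^-5 / 3.467×10^-2 = 1100 μatm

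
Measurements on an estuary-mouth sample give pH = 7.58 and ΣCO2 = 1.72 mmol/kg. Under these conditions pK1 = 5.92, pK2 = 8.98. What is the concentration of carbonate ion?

[CO3²⁻] = 0.0645 mmol/kg

α₂ = 1 / (1 + [H⁺]/K2 + [H⁺]²/(K1K2)) = 1 / (1 + 10^+1.40 + 10^-0.26)
   = 1 / (1 + 25.119 + 0.54954) = 1/26.668 = 0.03750
[CO3²⁻] = α₂ × DIC = 0.03750 × 1.72 = 0.0645 mmol/kg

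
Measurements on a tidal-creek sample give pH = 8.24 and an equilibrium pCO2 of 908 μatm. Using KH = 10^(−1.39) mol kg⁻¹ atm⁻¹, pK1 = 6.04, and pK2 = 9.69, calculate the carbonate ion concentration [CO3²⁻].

[CO2*] = KH · pCO2 = 10^(−1.39) × 908×10^-6 = 3.699×10^-5 mol/kg
α₀ = 1/(1 + K1/[H⁺] + K1K2/[H⁺]²) = 1/(1 + 10^+2.20 + 10^+0.75) = 0.006056
DIC = [CO2*]/α₀ = 3.699×10^-5 / 0.006056 = 6.108 mmol/kg
[CO3²⁻] = α₂·DIC; α₂ = 0.03406, so [CO3²⁻] = 0.03406 × 6.108 = 0.208 mmol/kg

[CO3²⁻] = 0.208 mmol/kg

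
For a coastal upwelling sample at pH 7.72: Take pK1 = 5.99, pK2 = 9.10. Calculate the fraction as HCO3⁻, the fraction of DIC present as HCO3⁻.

α₁ = 0.943

α₁ = 1 / (1 + [H⁺]/K1 + K2/[H⁺]) = 1 / (1 + 10^-1.73 + 10^-1.38)
   = 1 / (1 + 0.018621 + 0.041687) = 1/1.0603 = 0.9431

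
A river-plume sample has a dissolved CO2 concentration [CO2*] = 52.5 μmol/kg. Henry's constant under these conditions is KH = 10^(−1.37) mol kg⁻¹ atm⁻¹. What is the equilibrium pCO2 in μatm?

KH = 10^(−1.37) = 4.266×10^-2 mol kg⁻¹ atm⁻¹
pCO2 = [CO2*]/KH = 52.5×10^-6 / 4.266×10^-2 = 1.23×10^-3 atm = 1230 μatm

pCO2 = 1230 μatm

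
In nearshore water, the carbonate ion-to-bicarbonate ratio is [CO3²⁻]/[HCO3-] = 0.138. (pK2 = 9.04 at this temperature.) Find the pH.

pH = 8.18

From K2 = [H⁺][CO3²⁻]/[HCO3-]:  pH = pK2 + log₁₀([CO3²⁻]/[HCO3-])
log₁₀(0.138) = -0.860
pH = 9.04 + (-0.860) = 8.18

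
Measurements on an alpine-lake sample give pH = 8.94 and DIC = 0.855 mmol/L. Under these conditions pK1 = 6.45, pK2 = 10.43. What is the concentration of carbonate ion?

α₂ = 1 / (1 + [H⁺]/K2 + [H⁺]²/(K1K2)) = 1 / (1 + 10^+1.49 + 10^-1.00)
   = 1 / (1 + 30.903 + 0.10000) = 1/32.003 = 0.03125
[CO3²⁻] = α₂ × DIC = 0.03125 × 0.855 = 0.0267 mmol/L

[CO3²⁻] = 0.0267 mmol/L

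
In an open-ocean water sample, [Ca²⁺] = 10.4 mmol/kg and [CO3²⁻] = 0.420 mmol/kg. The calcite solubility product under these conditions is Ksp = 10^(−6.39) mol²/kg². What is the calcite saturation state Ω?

Ω = 10.7

Ksp = 10^(−6.39) = 4.074×10^-7
Ω = [Ca²⁺][CO3²⁻]/Ksp = (10.4×10^-3)(0.420×10^-3) / 4.074×10^-7 = 10.7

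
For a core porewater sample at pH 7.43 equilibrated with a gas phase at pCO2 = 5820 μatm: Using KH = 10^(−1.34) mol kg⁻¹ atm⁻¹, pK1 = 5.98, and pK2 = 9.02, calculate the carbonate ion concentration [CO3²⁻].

[CO2*] = KH · pCO2 = 10^(−1.34) × 5820×10^-6 = 2.660×10^-4 mol/kg
α₀ = 1/(1 + K1/[H⁺] + K1K2/[H⁺]²) = 1/(1 + 10^+1.45 + 10^-0.14) = 0.03344
DIC = [CO2*]/α₀ = 2.660×10^-4 / 0.03344 = 7.956 mmol/kg
[CO3²⁻] = α₂·DIC; α₂ = 0.02422, so [CO3²⁻] = 0.02422 × 7.956 = 0.193 mmol/kg

[CO3²⁻] = 0.193 mmol/kg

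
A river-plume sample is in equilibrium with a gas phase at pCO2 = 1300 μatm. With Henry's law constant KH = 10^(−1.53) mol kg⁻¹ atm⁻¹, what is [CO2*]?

[CO2*] = 38.4 μmol/kg

KH = 10^(−1.53) = 2.951×10^-2 mol kg⁻¹ atm⁻¹
[CO2*] = KH · pCO2 = 2.951×10^-2 × 1300×10^-6 atm = 3.84×10^-5 mol/kg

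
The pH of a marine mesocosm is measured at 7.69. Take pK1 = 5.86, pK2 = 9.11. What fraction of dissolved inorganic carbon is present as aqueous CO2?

α₀ = 1 / (1 + K1/[H⁺] + K1K2/[H⁺]²) = 1 / (1 + 10^+1.83 + 10^+0.41)
   = 1 / (1 + 67.608 + 2.5704) = 1/71.179 = 0.01405

α₀ = 0.0140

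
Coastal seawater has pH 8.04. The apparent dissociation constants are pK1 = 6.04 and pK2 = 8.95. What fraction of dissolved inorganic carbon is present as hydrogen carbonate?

α₁ = 1 / (1 + [H⁺]/K1 + K2/[H⁺]) = 1 / (1 + 10^-2.00 + 10^-0.91)
   = 1 / (1 + 0.010000 + 0.12303) = 1/1.1330 = 0.8826

α₁ = 0.883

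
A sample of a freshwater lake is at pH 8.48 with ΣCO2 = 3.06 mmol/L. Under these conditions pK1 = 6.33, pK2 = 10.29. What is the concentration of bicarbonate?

[HCO3⁻] = 2.99 mmol/L

α₁ = 1 / (1 + [H⁺]/K1 + K2/[H⁺]) = 1 / (1 + 10^-2.15 + 10^-1.81)
   = 1 / (1 + 0.0070795 + 0.015488) = 1/1.0226 = 0.9779
[HCO3⁻] = α₁ × DIC = 0.9779 × 3.06 = 2.99 mmol/L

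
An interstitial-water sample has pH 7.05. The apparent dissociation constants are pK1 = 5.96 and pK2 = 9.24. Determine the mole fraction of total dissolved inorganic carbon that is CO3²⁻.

α₂ = 0.00594

α₂ = 1 / (1 + [H⁺]/K2 + [H⁺]²/(K1K2)) = 1 / (1 + 10^+2.19 + 10^+1.10)
   = 1 / (1 + 154.88 + 12.589) = 1/168.47 = 0.005936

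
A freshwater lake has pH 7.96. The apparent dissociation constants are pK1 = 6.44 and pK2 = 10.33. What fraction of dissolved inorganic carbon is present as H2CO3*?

α₀ = 1 / (1 + K1/[H⁺] + K1K2/[H⁺]²) = 1 / (1 + 10^+1.52 + 10^-0.85)
   = 1 / (1 + 33.113 + 0.14125) = 1/34.254 = 0.02919

α₀ = 0.0292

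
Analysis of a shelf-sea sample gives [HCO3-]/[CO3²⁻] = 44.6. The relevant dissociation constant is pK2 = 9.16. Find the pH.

From K2 = [H⁺][CO3²⁻]/[HCO3-]:  pH = pK2 − log₁₀([HCO3-]/[CO3²⁻])
log₁₀(44.6) = +1.649
pH = 9.16 − (+1.649) = 7.51

pH = 7.51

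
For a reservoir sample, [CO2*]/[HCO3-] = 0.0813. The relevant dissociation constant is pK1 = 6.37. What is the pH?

From K1 = [H⁺][HCO3-]/[CO2*]:  pH = pK1 − log₁₀([CO2*]/[HCO3-])
log₁₀(0.0813) = -1.090
pH = 6.37 − (-1.090) = 7.46

pH = 7.46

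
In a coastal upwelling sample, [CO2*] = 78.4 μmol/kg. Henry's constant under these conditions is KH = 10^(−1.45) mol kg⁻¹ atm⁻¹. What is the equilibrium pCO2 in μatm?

KH = 10^(−1.45) = 3.548×10^-2 mol kg⁻¹ atm⁻¹
pCO2 = [CO2*]/KH = 78.4×10^-6 / 3.548×10^-2 = 2.21×10^-3 atm = 2210 μatm

pCO2 = 2210 μatm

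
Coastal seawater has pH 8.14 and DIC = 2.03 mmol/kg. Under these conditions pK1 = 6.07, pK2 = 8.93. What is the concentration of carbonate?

α₂ = 1 / (1 + [H⁺]/K2 + [H⁺]²/(K1K2)) = 1 / (1 + 10^+0.79 + 10^-1.28)
   = 1 / (1 + 6.1660 + 0.052481) = 1/7.2184 = 0.1385
[CO3²⁻] = α₂ × DIC = 0.1385 × 2.03 = 0.281 mmol/kg

[CO3²⁻] = 0.281 mmol/kg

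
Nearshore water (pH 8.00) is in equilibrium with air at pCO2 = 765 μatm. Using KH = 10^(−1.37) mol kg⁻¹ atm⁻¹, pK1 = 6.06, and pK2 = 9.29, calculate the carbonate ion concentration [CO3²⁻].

[CO2*] = KH · pCO2 = 10^(−1.37) × 765×10^-6 = 3.263×10^-5 mol/kg
α₀ = 1/(1 + K1/[H⁺] + K1K2/[H⁺]²) = 1/(1 + 10^+1.94 + 10^+0.65) = 0.01080
DIC = [CO2*]/α₀ = 3.263×10^-5 / 0.01080 = 3.021 mmol/kg
[CO3²⁻] = α₂·DIC; α₂ = 0.04826, so [CO3²⁻] = 0.04826 × 3.021 = 0.146 mmol/kg

[CO3²⁻] = 0.146 mmol/kg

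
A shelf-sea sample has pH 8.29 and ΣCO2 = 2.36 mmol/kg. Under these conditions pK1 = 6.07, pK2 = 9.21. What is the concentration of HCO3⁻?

[HCO3⁻] = 2.10 mmol/kg

α₁ = 1 / (1 + [H⁺]/K1 + K2/[H⁺]) = 1 / (1 + 10^-2.22 + 10^-0.92)
   = 1 / (1 + 0.0060256 + 0.12023) = 1/1.1263 = 0.8879
[HCO3⁻] = α₁ × DIC = 0.8879 × 2.36 = 2.10 mmol/kg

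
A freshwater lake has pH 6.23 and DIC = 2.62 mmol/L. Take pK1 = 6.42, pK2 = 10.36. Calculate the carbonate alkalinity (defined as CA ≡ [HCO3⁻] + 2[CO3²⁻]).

CA = 1.03 mmol/L

CA = [HCO3⁻] + 2[CO3²⁻] = (α₁ + 2α₂)·DIC
At pH 6.23: [H⁺]/K1 = 10^0.19 = 1.5488, K2/[H⁺] = 10^-4.13 = 7.4131×10^-5
α₁ = 1/(1 + 1.5488 + 7.4131×10^-5) = 1/2.5489 = 0.3923; α₂ = α₁·K2/[H⁺] = 2.908×10^-5
α₁ + 2α₂ = 0.3924
CA = 0.3924 × 2.62 = 1.03 mmol/L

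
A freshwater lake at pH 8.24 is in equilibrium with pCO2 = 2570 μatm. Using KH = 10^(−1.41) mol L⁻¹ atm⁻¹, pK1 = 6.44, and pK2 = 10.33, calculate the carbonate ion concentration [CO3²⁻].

[CO3²⁻] = 0.0513 mmol/L

[CO2*] = KH · pCO2 = 10^(−1.41) × 2570×10^-6 = 9.998×10^-5 mol/L
α₀ = 1/(1 + K1/[H⁺] + K1K2/[H⁺]²) = 1/(1 + 10^+1.80 + 10^-0.29) = 0.01548
DIC = [CO2*]/α₀ = 9.998×10^-5 / 0.01548 = 6.460 mmol/L
[CO3²⁻] = α₂·DIC; α₂ = 0.007938, so [CO3²⁻] = 0.007938 × 6.460 = 0.0513 mmol/L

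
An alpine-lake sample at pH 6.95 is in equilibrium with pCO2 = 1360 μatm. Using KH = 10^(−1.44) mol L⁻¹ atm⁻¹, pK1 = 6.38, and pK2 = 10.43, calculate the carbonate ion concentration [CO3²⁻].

[CO2*] = KH · pCO2 = 10^(−1.44) × 1360×10^-6 = 4.938×10^-5 mol/L
α₀ = 1/(1 + K1/[H⁺] + K1K2/[H⁺]²) = 1/(1 + 10^+0.57 + 10^-2.91) = 0.2120
DIC = [CO2*]/α₀ = 4.938×10^-5 / 0.2120 = 0.2329 mmol/L
[CO3²⁻] = α₂·DIC; α₂ = 0.0002608, so [CO3²⁻] = 0.0002608 × 0.2329 = 6.07×10^-5 mmol/L = 0.0607 μmol/L

[CO3²⁻] = 0.0607 μmol/L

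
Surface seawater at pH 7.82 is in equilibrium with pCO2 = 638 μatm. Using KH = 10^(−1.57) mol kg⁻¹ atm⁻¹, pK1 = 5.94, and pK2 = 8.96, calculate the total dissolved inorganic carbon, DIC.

DIC = 1.41 mmol/kg

[CO2*] = KH · pCO2 = 10^(−1.57) × 638×10^-6 = 1.717×10^-5 mol/kg
α₀ = 1/(1 + K1/[H⁺] + K1K2/[H⁺]²) = 1/(1 + 10^+1.88 + 10^+0.74) = 0.01214
DIC = [CO2*]/α₀ = 1.717×10^-5 / 0.01214 = 1.41 mmol/kg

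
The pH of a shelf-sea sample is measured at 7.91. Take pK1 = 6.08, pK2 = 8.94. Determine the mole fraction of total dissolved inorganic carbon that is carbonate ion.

α₂ = 0.0842

α₂ = 1 / (1 + [H⁺]/K2 + [H⁺]²/(K1K2)) = 1 / (1 + 10^+1.03 + 10^-0.80)
   = 1 / (1 + 10.715 + 0.15849) = 1/11.874 = 0.08422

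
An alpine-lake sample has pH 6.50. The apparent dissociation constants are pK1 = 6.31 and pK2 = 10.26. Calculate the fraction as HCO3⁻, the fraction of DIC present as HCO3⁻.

α₁ = 0.608

α₁ = 1 / (1 + [H⁺]/K1 + K2/[H⁺]) = 1 / (1 + 10^-0.19 + 10^-3.76)
   = 1 / (1 + 0.64565 + 0.00017378) = 1/1.6458 = 0.6076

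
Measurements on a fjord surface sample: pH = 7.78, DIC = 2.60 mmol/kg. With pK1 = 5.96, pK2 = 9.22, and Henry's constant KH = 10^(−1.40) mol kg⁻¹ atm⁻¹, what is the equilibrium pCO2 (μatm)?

pCO2 = 940 μatm

α₀ = 1 / (1 + K1/[H⁺] + K1K2/[H⁺]²) = 1 / (1 + 10^+1.82 + 10^+0.38)
   = 1 / (1 + 66.069 + 2.3988) = 1/69.468 = 0.01440
[CO2*] = α₀ × DIC = 0.01440 × 2.60 = 0.03743 mmol/kg
pCO2 = [CO2*]/KH = 3.743×10^-5 / 3.981×10^-2 = 940 μatm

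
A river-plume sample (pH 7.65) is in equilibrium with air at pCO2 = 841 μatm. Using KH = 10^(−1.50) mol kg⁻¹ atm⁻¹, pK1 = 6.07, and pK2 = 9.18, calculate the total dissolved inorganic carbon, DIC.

[CO2*] = KH · pCO2 = 10^(−1.50) × 841×10^-6 = 2.659×10^-5 mol/kg
α₀ = 1/(1 + K1/[H⁺] + K1K2/[H⁺]²) = 1/(1 + 10^+1.58 + 10^+0.05) = 0.02491
DIC = [CO2*]/α₀ = 2.659×10^-5 / 0.02491 = 1.07 mmol/kg

DIC = 1.07 mmol/kg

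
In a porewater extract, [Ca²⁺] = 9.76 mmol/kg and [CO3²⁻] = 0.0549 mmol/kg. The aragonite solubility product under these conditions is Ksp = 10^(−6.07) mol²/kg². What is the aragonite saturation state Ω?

Ksp = 10^(−6.07) = 8.511×10^-7
Ω = [Ca²⁺][CO3²⁻]/Ksp = (9.76×10^-3)(0.0549×10^-3) / 8.511×10^-7 = 0.630

Ω = 0.630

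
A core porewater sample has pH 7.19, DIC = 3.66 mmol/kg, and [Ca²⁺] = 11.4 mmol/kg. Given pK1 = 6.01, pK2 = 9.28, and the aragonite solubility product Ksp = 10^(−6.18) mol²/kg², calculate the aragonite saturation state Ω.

Ω = 0.478

α₂ = 1 / (1 + [H⁺]/K2 + [H⁺]²/(K1K2)) = 1 / (1 + 10^+2.09 + 10^+0.91)
   = 1 / (1 + 123.03 + 8.1283) = 1/132.16 = 0.007567
[CO3²⁻] = α₂ × DIC = 0.007567 × 3.66 = 0.02769 mmol/kg
Ksp = 10^(−6.18) = 6.607×10^-7
Ω = [Ca²⁺][CO3²⁻]/Ksp = (11.4×10^-3)(2.769×10^-5) / 6.607×10^-7 = 0.478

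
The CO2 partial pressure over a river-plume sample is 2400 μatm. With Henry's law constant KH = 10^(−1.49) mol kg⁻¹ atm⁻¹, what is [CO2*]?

KH = 10^(−1.49) = 3.236×10^-2 mol kg⁻¹ atm⁻¹
[CO2*] = KH · pCO2 = 3.236×10^-2 × 2400×10^-6 atm = 7.77×10^-5 mol/kg

[CO2*] = 77.7 μmol/kg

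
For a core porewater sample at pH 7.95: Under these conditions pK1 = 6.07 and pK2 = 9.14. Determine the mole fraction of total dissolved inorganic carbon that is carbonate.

α₂ = 1 / (1 + [H⁺]/K2 + [H⁺]²/(K1K2)) = 1 / (1 + 10^+1.19 + 10^-0.69)
   = 1 / (1 + 15.488 + 0.20417) = 1/16.692 = 0.05991

α₂ = 0.0599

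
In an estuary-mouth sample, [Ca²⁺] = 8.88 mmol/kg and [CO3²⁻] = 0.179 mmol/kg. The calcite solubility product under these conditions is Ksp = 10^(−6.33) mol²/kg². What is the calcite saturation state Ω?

Ksp = 10^(−6.33) = 4.677×10^-7
Ω = [Ca²⁺][CO3²⁻]/Ksp = (8.88×10^-3)(0.179×10^-3) / 4.677×10^-7 = 3.40

Ω = 3.40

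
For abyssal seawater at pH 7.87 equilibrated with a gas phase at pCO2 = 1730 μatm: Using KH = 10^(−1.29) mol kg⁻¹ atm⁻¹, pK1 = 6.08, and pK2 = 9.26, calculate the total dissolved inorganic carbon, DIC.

DIC = 5.78 mmol/kg

[CO2*] = KH · pCO2 = 10^(−1.29) × 1730×10^-6 = 8.873×10^-5 mol/kg
α₀ = 1/(1 + K1/[H⁺] + K1K2/[H⁺]²) = 1/(1 + 10^+1.79 + 10^+0.40) = 0.01534
DIC = [CO2*]/α₀ = 8.873×10^-5 / 0.01534 = 5.78 mmol/kg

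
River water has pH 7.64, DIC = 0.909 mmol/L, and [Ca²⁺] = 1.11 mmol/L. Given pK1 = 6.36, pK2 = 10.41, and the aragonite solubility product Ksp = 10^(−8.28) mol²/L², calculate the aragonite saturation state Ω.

Ω = 0.310

α₂ = 1 / (1 + [H⁺]/K2 + [H⁺]²/(K1K2)) = 1 / (1 + 10^+2.77 + 10^+1.49)
   = 1 / (1 + 588.84 + 30.903) = 1/620.75 = 0.001611
[CO3²⁻] = α₂ × DIC = 0.001611 × 0.909 = 0.001464 mmol/L = 1.464 μmol/L
Ksp = 10^(−8.28) = 5.248×10^-9
Ω = [Ca²⁺][CO3²⁻]/Ksp = (1.11×10^-3)(1.464×10^-6) / 5.248×10^-9 = 0.310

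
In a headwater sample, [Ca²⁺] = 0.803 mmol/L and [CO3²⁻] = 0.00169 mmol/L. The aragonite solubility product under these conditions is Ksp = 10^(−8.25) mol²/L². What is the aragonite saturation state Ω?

Ω = 0.241

Ksp = 10^(−8.25) = 5.623×10^-9
Ω = [Ca²⁺][CO3²⁻]/Ksp = (0.803×10^-3)(0.00169×10^-3) / 5.623×10^-9 = 0.241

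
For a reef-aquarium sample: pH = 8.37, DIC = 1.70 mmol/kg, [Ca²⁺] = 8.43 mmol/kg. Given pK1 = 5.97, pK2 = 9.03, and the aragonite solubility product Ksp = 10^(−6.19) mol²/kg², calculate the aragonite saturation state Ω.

α₂ = 1 / (1 + [H⁺]/K2 + [H⁺]²/(K1K2)) = 1 / (1 + 10^+0.66 + 10^-1.74)
   = 1 / (1 + 4.5709 + 0.018197) = 1/5.5891 = 0.1789
[CO3²⁻] = α₂ × DIC = 0.1789 × 1.70 = 0.3042 mmol/kg
Ksp = 10^(−6.19) = 6.457×10^-7
Ω = [Ca²⁺][CO3²⁻]/Ksp = (8.43×10^-3)(3.042×10^-4) / 6.457×10^-7 = 3.97

Ω = 3.97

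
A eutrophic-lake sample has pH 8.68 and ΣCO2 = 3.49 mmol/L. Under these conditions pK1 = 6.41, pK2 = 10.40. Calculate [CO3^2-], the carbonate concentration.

[CO3²⁻] = 0.0649 mmol/L

α₂ = 1 / (1 + [H⁺]/K2 + [H⁺]²/(K1K2)) = 1 / (1 + 10^+1.72 + 10^-0.55)
   = 1 / (1 + 52.481 + 0.28184) = 1/53.763 = 0.01860
[CO3²⁻] = α₂ × DIC = 0.01860 × 3.49 = 0.0649 mmol/L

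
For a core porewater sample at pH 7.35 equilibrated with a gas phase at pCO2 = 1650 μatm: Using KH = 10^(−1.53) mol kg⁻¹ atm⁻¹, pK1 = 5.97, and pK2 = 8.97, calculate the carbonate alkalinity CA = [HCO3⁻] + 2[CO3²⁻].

[CO2*] = KH · pCO2 = 10^(−1.53) × 1650×10^-6 = 4.869×10^-5 mol/kg
α₀ = 1/(1 + K1/[H⁺] + K1K2/[H⁺]²) = 1/(1 + 10^+1.38 + 10^-0.24) = 0.03912
DIC = [CO2*]/α₀ = 4.869×10^-5 / 0.03912 = 1.245 mmol/kg
CA = (α₁ + 2α₂)·DIC = (0.9384 + 2×0.02251) × 1.245 = 1.22 mmol/kg

CA = 1.22 mmol/kg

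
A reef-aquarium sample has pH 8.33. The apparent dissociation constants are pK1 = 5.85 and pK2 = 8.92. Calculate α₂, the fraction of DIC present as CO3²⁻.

α₂ = 1 / (1 + [H⁺]/K2 + [H⁺]²/(K1K2)) = 1 / (1 + 10^+0.59 + 10^-1.89)
   = 1 / (1 + 3.8905 + 0.012882) = 1/4.9033 = 0.2039

α₂ = 0.204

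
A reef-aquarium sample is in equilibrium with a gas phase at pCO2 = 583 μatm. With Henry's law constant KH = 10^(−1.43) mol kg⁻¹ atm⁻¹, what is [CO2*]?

KH = 10^(−1.43) = 3.715×10^-2 mol kg⁻¹ atm⁻¹
[CO2*] = KH · pCO2 = 3.715×10^-2 × 583×10^-6 atm = 2.17×10^-5 mol/kg

[CO2*] = 21.7 μmol/kg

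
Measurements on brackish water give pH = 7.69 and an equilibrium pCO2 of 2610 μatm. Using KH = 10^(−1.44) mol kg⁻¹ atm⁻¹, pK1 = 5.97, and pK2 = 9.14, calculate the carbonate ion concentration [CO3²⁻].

[CO3²⁻] = 0.176 mmol/kg

[CO2*] = KH · pCO2 = 10^(−1.44) × 2610×10^-6 = 9.476×10^-5 mol/kg
α₀ = 1/(1 + K1/[H⁺] + K1K2/[H⁺]²) = 1/(1 + 10^+1.72 + 10^+0.27) = 0.01807
DIC = [CO2*]/α₀ = 9.476×10^-5 / 0.01807 = 5.244 mmol/kg
[CO3²⁻] = α₂·DIC; α₂ = 0.03365, so [CO3²⁻] = 0.03365 × 5.244 = 0.176 mmol/kg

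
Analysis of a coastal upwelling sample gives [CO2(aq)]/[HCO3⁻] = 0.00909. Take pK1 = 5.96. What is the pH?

From K1 = [H⁺][HCO3⁻]/[CO2(aq)]:  pH = pK1 − log₁₀([CO2(aq)]/[HCO3⁻])
log₁₀(0.00909) = -2.041
pH = 5.96 − (-2.041) = 8.00

pH = 8.00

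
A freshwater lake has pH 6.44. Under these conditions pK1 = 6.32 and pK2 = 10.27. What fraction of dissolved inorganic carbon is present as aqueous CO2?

α₀ = 0.431

α₀ = 1 / (1 + K1/[H⁺] + K1K2/[H⁺]²) = 1 / (1 + 10^+0.12 + 10^-3.71)
   = 1 / (1 + 1.3183 + 0.00019498) = 1/2.3185 = 0.4313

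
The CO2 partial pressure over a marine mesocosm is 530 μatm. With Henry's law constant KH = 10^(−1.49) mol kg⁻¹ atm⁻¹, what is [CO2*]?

KH = 10^(−1.49) = 3.236×10^-2 mol kg⁻¹ atm⁻¹
[CO2*] = KH · pCO2 = 3.236×10^-2 × 530×10^-6 atm = 1.72×10^-5 mol/kg

[CO2*] = 17.2 μmol/kg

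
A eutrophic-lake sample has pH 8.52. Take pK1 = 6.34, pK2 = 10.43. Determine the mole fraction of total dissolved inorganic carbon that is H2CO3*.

α₀ = 1 / (1 + K1/[H⁺] + K1K2/[H⁺]²) = 1 / (1 + 10^+2.18 + 10^+0.27)
   = 1 / (1 + 151.36 + 1.8621) = 1/154.22 = 0.006484

α₀ = 0.00648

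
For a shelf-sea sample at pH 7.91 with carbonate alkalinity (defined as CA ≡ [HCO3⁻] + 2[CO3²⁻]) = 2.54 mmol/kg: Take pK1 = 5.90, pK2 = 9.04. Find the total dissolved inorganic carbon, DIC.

CA = [HCO3⁻] + 2[CO3²⁻] = (α₁ + 2α₂)·DIC
At pH 7.91: [H⁺]/K1 = 10^-2.01 = 0.0097724, K2/[H⁺] = 10^-1.13 = 0.074131
α₁ = 1/(1 + 0.0097724 + 0.074131) = 1/1.0839 = 0.9226; α₂ = α₁·K2/[H⁺] = 0.06839
α₁ + 2α₂ = 1.0594
DIC = CA / (α₁ + 2α₂) = 2.54 / 1.0594 = 2.40 mmol/kg

DIC = 2.40 mmol/kg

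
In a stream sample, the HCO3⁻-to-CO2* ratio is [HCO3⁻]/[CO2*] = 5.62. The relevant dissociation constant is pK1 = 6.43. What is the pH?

pH = 7.18

From K1 = [H⁺][HCO3⁻]/[CO2*]:  pH = pK1 + log₁₀([HCO3⁻]/[CO2*])
log₁₀(5.62) = +0.750
pH = 6.43 + (+0.750) = 7.18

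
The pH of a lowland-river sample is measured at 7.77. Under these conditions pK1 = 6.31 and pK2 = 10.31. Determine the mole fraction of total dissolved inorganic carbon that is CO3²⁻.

α₂ = 1 / (1 + [H⁺]/K2 + [H⁺]²/(K1K2)) = 1 / (1 + 10^+2.54 + 10^+1.08)
   = 1 / (1 + 346.74 + 12.023) = 1/359.76 = 0.002780

α₂ = 0.00278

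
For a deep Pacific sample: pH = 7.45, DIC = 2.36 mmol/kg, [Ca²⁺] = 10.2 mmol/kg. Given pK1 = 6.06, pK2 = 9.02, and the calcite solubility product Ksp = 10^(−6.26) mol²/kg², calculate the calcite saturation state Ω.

Ω = 1.10

α₂ = 1 / (1 + [H⁺]/K2 + [H⁺]²/(K1K2)) = 1 / (1 + 10^+1.57 + 10^+0.18)
   = 1 / (1 + 37.154 + 1.5136) = 1/39.667 = 0.02521
[CO3²⁻] = α₂ × DIC = 0.02521 × 2.36 = 0.05950 mmol/kg
Ksp = 10^(−6.26) = 5.495×10^-7
Ω = [Ca²⁺][CO3²⁻]/Ksp = (10.2×10^-3)(5.950×10^-5) / 5.495×10^-7 = 1.10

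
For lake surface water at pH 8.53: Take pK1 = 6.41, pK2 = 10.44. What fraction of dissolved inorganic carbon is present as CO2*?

α₀ = 0.00744

α₀ = 1 / (1 + K1/[H⁺] + K1K2/[H⁺]²) = 1 / (1 + 10^+2.12 + 10^+0.21)
   = 1 / (1 + 131.83 + 1.6218) = 1/134.45 = 0.007438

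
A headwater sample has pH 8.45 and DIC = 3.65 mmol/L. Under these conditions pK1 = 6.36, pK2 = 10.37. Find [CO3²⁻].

[CO3²⁻] = 0.0430 mmol/L

α₂ = 1 / (1 + [H⁺]/K2 + [H⁺]²/(K1K2)) = 1 / (1 + 10^+1.92 + 10^-0.17)
   = 1 / (1 + 83.176 + 0.67608) = 1/84.852 = 0.01179
[CO3²⁻] = α₂ × DIC = 0.01179 × 3.65 = 0.0430 mmol/L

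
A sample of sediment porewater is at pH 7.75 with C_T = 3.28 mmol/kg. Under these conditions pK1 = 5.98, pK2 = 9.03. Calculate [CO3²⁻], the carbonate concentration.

α₂ = 1 / (1 + [H⁺]/K2 + [H⁺]²/(K1K2)) = 1 / (1 + 10^+1.28 + 10^-0.49)
   = 1 / (1 + 19.055 + 0.32359) = 1/20.378 = 0.04907
[CO3²⁻] = α₂ × DIC = 0.04907 × 3.28 = 0.161 mmol/kg

[CO3²⁻] = 0.161 mmol/kg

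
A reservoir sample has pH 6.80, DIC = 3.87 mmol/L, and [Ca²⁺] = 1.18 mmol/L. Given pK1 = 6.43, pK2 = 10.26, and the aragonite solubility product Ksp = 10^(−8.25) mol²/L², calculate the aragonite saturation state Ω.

Ω = 0.197

α₂ = 1 / (1 + [H⁺]/K2 + [H⁺]²/(K1K2)) = 1 / (1 + 10^+3.46 + 10^+3.09)
   = 1 / (1 + 2884.0 + 1230.3) = 1/4115.3 = 0.0002430
[CO3²⁻] = α₂ × DIC = 0.0002430 × 3.87 = 0.0009404 mmol/L = 0.9404 μmol/L
Ksp = 10^(−8.25) = 5.623×10^-9
Ω = [Ca²⁺][CO3²⁻]/Ksp = (1.18×10^-3)(9.404×10^-7) / 5.623×10^-9 = 0.197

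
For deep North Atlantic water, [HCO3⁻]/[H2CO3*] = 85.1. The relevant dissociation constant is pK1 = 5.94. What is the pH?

pH = 7.87

From K1 = [H⁺][HCO3⁻]/[H2CO3*]:  pH = pK1 + log₁₀([HCO3⁻]/[H2CO3*])
log₁₀(85.1) = +1.930
pH = 5.94 + (+1.930) = 7.87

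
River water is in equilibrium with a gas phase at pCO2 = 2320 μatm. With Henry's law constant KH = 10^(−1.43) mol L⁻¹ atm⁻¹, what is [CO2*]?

KH = 10^(−1.43) = 3.715×10^-2 mol L⁻¹ atm⁻¹
[CO2*] = KH · pCO2 = 3.715×10^-2 × 2320×10^-6 atm = 8.62×10^-5 mol/L

[CO2*] = 86.2 μmol/L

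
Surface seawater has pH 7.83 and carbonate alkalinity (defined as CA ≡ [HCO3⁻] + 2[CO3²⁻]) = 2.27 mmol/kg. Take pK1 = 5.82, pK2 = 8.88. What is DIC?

DIC = 2.12 mmol/kg

CA = [HCO3⁻] + 2[CO3²⁻] = (α₁ + 2α₂)·DIC
At pH 7.83: [H⁺]/K1 = 10^-2.01 = 0.0097724, K2/[H⁺] = 10^-1.05 = 0.089125
α₁ = 1/(1 + 0.0097724 + 0.089125) = 1/1.0989 = 0.9100; α₂ = α₁·K2/[H⁺] = 0.08110
α₁ + 2α₂ = 1.0722
DIC = CA / (α₁ + 2α₂) = 2.27 / 1.0722 = 2.12 mmol/kg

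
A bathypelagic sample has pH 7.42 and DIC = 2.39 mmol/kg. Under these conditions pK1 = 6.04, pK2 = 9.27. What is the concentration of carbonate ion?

[CO3²⁻] = 0.0320 mmol/kg

α₂ = 1 / (1 + [H⁺]/K2 + [H⁺]²/(K1K2)) = 1 / (1 + 10^+1.85 + 10^+0.47)
   = 1 / (1 + 70.795 + 2.9512) = 1/74.746 = 0.01338
[CO3²⁻] = α₂ × DIC = 0.01338 × 2.39 = 0.0320 mmol/kg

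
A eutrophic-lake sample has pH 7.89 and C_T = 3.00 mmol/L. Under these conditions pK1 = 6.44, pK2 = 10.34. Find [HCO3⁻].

α₁ = 1 / (1 + [H⁺]/K1 + K2/[H⁺]) = 1 / (1 + 10^-1.45 + 10^-2.45)
   = 1 / (1 + 0.035481 + 0.0035481) = 1/1.0390 = 0.9624
[HCO3⁻] = α₁ × DIC = 0.9624 × 3.00 = 2.89 mmol/L

[HCO3⁻] = 2.89 mmol/L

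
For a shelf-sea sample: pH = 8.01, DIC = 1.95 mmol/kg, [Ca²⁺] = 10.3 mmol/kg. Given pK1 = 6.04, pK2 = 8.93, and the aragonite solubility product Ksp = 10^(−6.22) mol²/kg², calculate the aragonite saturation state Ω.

α₂ = 1 / (1 + [H⁺]/K2 + [H⁺]²/(K1K2)) = 1 / (1 + 10^+0.92 + 10^-1.05)
   = 1 / (1 + 8.3176 + 0.089125) = 1/9.4068 = 0.1063
[CO3²⁻] = α₂ × DIC = 0.1063 × 1.95 = 0.2073 mmol/kg
Ksp = 10^(−6.22) = 6.026×10^-7
Ω = [Ca²⁺][CO3²⁻]/Ksp = (10.3×10^-3)(2.073×10^-4) / 6.026×10^-7 = 3.54

Ω = 3.54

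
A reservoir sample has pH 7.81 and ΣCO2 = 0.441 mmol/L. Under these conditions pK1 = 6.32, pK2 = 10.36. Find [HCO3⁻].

α₁ = 1 / (1 + [H⁺]/K1 + K2/[H⁺]) = 1 / (1 + 10^-1.49 + 10^-2.55)
   = 1 / (1 + 0.032359 + 0.0028184) = 1/1.0352 = 0.9660
[HCO3⁻] = α₁ × DIC = 0.9660 × 0.441 = 0.426 mmol/L

[HCO3⁻] = 0.426 mmol/L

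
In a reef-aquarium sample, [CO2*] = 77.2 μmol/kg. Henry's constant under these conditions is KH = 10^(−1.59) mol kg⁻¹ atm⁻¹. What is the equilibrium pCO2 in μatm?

KH = 10^(−1.59) = 2.570×10^-2 mol kg⁻¹ atm⁻¹
pCO2 = [CO2*]/KH = 77.2×10^-6 / 2.570×10^-2 = 3.00×10^-3 atm = 3000 μatm

pCO2 = 3000 μatm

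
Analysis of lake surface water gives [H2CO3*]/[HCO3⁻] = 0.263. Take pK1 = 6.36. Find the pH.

pH = 6.94

From K1 = [H⁺][HCO3⁻]/[H2CO3*]:  pH = pK1 − log₁₀([H2CO3*]/[HCO3⁻])
log₁₀(0.263) = -0.580
pH = 6.36 − (-0.580) = 6.94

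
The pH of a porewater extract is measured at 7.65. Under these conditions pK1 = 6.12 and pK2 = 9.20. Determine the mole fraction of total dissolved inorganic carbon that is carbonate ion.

α₂ = 1 / (1 + [H⁺]/K2 + [H⁺]²/(K1K2)) = 1 / (1 + 10^+1.55 + 10^+0.02)
   = 1 / (1 + 35.481 + 1.0471) = 1/37.528 = 0.02665

α₂ = 0.0266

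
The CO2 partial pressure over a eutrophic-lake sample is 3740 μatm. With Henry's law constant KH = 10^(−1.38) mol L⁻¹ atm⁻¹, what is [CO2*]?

KH = 10^(−1.38) = 4.169×10^-2 mol L⁻¹ atm⁻¹
[CO2*] = KH · pCO2 = 4.169×10^-2 × 3740×10^-6 atm = 1.56×10^-4 mol/L

[CO2*] = 156 μmol/L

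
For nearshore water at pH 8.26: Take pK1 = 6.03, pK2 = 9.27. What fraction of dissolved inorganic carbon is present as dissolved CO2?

α₀ = 0.00534

α₀ = 1 / (1 + K1/[H⁺] + K1K2/[H⁺]²) = 1 / (1 + 10^+2.23 + 10^+1.22)
   = 1 / (1 + 169.82 + 16.596) = 1/187.42 = 0.005336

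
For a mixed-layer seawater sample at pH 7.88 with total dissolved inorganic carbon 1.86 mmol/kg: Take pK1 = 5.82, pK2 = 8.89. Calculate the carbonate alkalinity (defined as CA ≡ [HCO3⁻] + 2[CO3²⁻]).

CA = [HCO3⁻] + 2[CO3²⁻] = (α₁ + 2α₂)·DIC
At pH 7.88: [H⁺]/K1 = 10^-2.06 = 0.0087096, K2/[H⁺] = 10^-1.01 = 0.097724
α₁ = 1/(1 + 0.0087096 + 0.097724) = 1/1.1064 = 0.9038; α₂ = α₁·K2/[H⁺] = 0.08832
α₁ + 2α₂ = 1.0805
CA = 1.0805 × 1.86 = 2.01 mmol/kg

CA = 2.01 mmol/kg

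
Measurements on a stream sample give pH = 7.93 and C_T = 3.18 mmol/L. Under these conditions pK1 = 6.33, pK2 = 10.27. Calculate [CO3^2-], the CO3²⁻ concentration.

[CO3²⁻] = 14.1 μmol/L

α₂ = 1 / (1 + [H⁺]/K2 + [H⁺]²/(K1K2)) = 1 / (1 + 10^+2.34 + 10^+0.74)
   = 1 / (1 + 218.78 + 5.4954) = 1/225.27 = 0.004439
[CO3²⁻] = α₂ × DIC = 0.004439 × 3.18 = 0.0141 mmol/L = 14.1 μmol/L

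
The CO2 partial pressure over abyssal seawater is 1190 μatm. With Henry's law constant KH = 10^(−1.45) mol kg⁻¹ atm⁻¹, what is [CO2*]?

[CO2*] = 42.2 μmol/kg

KH = 10^(−1.45) = 3.548×10^-2 mol kg⁻¹ atm⁻¹
[CO2*] = KH · pCO2 = 3.548×10^-2 × 1190×10^-6 atm = 4.22×10^-5 mol/kg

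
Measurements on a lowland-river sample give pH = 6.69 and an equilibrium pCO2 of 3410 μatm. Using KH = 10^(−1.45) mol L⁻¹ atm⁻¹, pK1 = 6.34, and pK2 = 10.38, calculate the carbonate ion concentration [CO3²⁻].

[CO2*] = KH · pCO2 = 10^(−1.45) × 3410×10^-6 = 1.210×10^-4 mol/L
α₀ = 1/(1 + K1/[H⁺] + K1K2/[H⁺]²) = 1/(1 + 10^+0.35 + 10^-3.34) = 0.3087
DIC = [CO2*]/α₀ = 1.210×10^-4 / 0.3087 = 0.3919 mmol/L
[CO3²⁻] = α₂·DIC; α₂ = 0.0001411, so [CO3²⁻] = 0.0001411 × 0.3919 = 5.53×10^-5 mmol/L = 0.0553 μmol/L

[CO3²⁻] = 0.0553 μmol/L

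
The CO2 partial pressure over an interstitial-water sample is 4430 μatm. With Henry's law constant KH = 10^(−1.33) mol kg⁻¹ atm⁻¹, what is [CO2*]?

[CO2*] = 207 μmol/kg

KH = 10^(−1.33) = 4.677×10^-2 mol kg⁻¹ atm⁻¹
[CO2*] = KH · pCO2 = 4.677×10^-2 × 4430×10^-6 atm = 2.07×10^-4 mol/kg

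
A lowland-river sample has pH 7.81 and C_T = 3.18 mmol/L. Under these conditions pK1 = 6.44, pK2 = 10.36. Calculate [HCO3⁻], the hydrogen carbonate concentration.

α₁ = 1 / (1 + [H⁺]/K1 + K2/[H⁺]) = 1 / (1 + 10^-1.37 + 10^-2.55)
   = 1 / (1 + 0.042658 + 0.0028184) = 1/1.0455 = 0.9565
[HCO3⁻] = α₁ × DIC = 0.9565 × 3.18 = 3.04 mmol/L

[HCO3⁻] = 3.04 mmol/L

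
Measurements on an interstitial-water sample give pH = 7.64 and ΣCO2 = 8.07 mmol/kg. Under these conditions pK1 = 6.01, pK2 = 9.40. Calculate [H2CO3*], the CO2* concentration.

[CO2*] = 0.182 mmol/kg

α₀ = 1 / (1 + K1/[H⁺] + K1K2/[H⁺]²) = 1 / (1 + 10^+1.63 + 10^-0.13)
   = 1 / (1 + 42.658 + 0.74131) = 1/44.399 = 0.02252
[CO2*] = α₀ × DIC = 0.02252 × 8.07 = 0.182 mmol/kg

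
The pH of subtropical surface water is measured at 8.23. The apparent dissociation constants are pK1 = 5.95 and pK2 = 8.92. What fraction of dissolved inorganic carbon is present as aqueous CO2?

α₀ = 0.00434

α₀ = 1 / (1 + K1/[H⁺] + K1K2/[H⁺]²) = 1 / (1 + 10^+2.28 + 10^+1.59)
   = 1 / (1 + 190.55 + 38.905) = 1/230.45 = 0.004339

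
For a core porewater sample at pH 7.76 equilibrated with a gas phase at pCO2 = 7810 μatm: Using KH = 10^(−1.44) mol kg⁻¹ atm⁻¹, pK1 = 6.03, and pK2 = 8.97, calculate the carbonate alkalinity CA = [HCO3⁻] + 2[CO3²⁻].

CA = 17.1 mmol/kg

[CO2*] = KH · pCO2 = 10^(−1.44) × 7810×10^-6 = 2.836×10^-4 mol/kg
α₀ = 1/(1 + K1/[H⁺] + K1K2/[H⁺]²) = 1/(1 + 10^+1.73 + 10^+0.52) = 0.01724
DIC = [CO2*]/α₀ = 2.836×10^-4 / 0.01724 = 16.45 mmol/kg
CA = (α₁ + 2α₂)·DIC = (0.9257 + 2×0.05708) × 16.45 = 17.1 mmol/kg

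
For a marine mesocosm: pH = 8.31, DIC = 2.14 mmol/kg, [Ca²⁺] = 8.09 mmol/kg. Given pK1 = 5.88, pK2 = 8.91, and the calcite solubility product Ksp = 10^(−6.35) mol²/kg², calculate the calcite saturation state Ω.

α₂ = 1 / (1 + [H⁺]/K2 + [H⁺]²/(K1K2)) = 1 / (1 + 10^+0.60 + 10^-1.83)
   = 1 / (1 + 3.9811 + 0.014791) = 1/4.9959 = 0.2002
[CO3²⁻] = α₂ × DIC = 0.2002 × 2.14 = 0.4284 mmol/kg
Ksp = 10^(−6.35) = 4.467×10^-7
Ω = [Ca²⁺][CO3²⁻]/Ksp = (8.09×10^-3)(4.284×10^-4) / 4.467×10^-7 = 7.76

Ω = 7.76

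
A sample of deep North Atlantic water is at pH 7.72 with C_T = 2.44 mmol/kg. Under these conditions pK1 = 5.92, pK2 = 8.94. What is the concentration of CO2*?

[CO2*] = 0.0359 mmol/kg

α₀ = 1 / (1 + K1/[H⁺] + K1K2/[H⁺]²) = 1 / (1 + 10^+1.80 + 10^+0.58)
   = 1 / (1 + 63.096 + 3.8019) = 1/67.898 = 0.01473
[CO2*] = α₀ × DIC = 0.01473 × 2.44 = 0.0359 mmol/kg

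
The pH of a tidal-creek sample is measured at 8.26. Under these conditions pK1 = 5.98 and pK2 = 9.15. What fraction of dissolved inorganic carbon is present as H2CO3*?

α₀ = 1 / (1 + K1/[H⁺] + K1K2/[H⁺]²) = 1 / (1 + 10^+2.28 + 10^+1.39)
   = 1 / (1 + 190.55 + 24.547) = 1/216.09 = 0.004628

α₀ = 0.00463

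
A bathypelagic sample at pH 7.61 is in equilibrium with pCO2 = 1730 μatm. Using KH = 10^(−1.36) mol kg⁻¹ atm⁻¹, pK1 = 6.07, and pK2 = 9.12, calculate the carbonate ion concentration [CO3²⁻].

[CO3²⁻] = 0.0809 mmol/kg

[CO2*] = KH · pCO2 = 10^(−1.36) × 1730×10^-6 = 7.552×10^-5 mol/kg
α₀ = 1/(1 + K1/[H⁺] + K1K2/[H⁺]²) = 1/(1 + 10^+1.54 + 10^+0.03) = 0.02721
DIC = [CO2*]/α₀ = 7.552×10^-5 / 0.02721 = 2.775 mmol/kg
[CO3²⁻] = α₂·DIC; α₂ = 0.02916, so [CO3²⁻] = 0.02916 × 2.775 = 0.0809 mmol/kg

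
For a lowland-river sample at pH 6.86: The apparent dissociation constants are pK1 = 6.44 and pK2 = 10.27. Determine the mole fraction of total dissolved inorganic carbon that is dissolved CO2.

α₀ = 0.275

α₀ = 1 / (1 + K1/[H⁺] + K1K2/[H⁺]²) = 1 / (1 + 10^+0.42 + 10^-2.99)
   = 1 / (1 + 2.6303 + 0.0010233) = 1/3.6313 = 0.2754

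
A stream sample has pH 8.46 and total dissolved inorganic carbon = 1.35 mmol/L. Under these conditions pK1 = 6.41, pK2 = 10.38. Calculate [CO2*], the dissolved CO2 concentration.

α₀ = 1 / (1 + K1/[H⁺] + K1K2/[H⁺]²) = 1 / (1 + 10^+2.05 + 10^+0.13)
   = 1 / (1 + 112.20 + 1.3490) = 1/114.55 = 0.008730
[CO2*] = α₀ × DIC = 0.008730 × 1.35 = 0.0118 mmol/L = 11.8 μmol/L

[CO2*] = 11.8 μmol/L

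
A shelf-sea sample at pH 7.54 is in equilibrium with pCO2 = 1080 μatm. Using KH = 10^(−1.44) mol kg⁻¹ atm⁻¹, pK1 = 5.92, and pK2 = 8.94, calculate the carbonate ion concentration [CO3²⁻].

[CO2*] = KH · pCO2 = 10^(−1.44) × 1080×10^-6 = 3.921×10^-5 mol/kg
α₀ = 1/(1 + K1/[H⁺] + K1K2/[H⁺]²) = 1/(1 + 10^+1.62 + 10^+0.22) = 0.02255
DIC = [CO2*]/α₀ = 3.921×10^-5 / 0.02255 = 1.739 mmol/kg
[CO3²⁻] = α₂·DIC; α₂ = 0.03742, so [CO3²⁻] = 0.03742 × 1.739 = 0.0651 mmol/kg

[CO3²⁻] = 0.0651 mmol/kg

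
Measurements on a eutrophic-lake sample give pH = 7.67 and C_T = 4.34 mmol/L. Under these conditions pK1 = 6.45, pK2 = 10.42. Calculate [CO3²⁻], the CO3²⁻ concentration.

[CO3²⁻] = 7.27 μmol/L

α₂ = 1 / (1 + [H⁺]/K2 + [H⁺]²/(K1K2)) = 1 / (1 + 10^+2.75 + 10^+1.53)
   = 1 / (1 + 562.34 + 33.884) = 1/597.23 = 0.001674
[CO3²⁻] = α₂ × DIC = 0.001674 × 4.34 = 0.00727 mmol/L = 7.27 μmol/L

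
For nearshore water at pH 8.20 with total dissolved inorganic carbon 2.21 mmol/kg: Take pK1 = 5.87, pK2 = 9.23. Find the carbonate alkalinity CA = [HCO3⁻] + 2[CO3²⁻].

CA = [HCO3⁻] + 2[CO3²⁻] = (α₁ + 2α₂)·DIC
At pH 8.20: [H⁺]/K1 = 10^-2.33 = 0.0046774, K2/[H⁺] = 10^-1.03 = 0.093325
α₁ = 1/(1 + 0.0046774 + 0.093325) = 1/1.0980 = 0.9107; α₂ = α₁·K2/[H⁺] = 0.08500
α₁ + 2α₂ = 1.0807
CA = 1.0807 × 2.21 = 2.39 mmol/kg

CA = 2.39 mmol/kg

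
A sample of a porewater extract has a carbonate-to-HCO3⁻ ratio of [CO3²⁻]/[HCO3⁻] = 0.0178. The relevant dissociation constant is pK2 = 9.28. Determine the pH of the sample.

From K2 = [H⁺][CO3²⁻]/[HCO3⁻]:  pH = pK2 + log₁₀([CO3²⁻]/[HCO3⁻])
log₁₀(0.0178) = -1.750
pH = 9.28 + (-1.750) = 7.53

pH = 7.53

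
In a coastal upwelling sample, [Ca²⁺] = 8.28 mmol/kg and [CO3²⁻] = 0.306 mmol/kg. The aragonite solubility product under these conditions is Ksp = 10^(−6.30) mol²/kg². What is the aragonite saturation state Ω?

Ksp = 10^(−6.30) = 5.012×10^-7
Ω = [Ca²⁺][CO3²⁻]/Ksp = (8.28×10^-3)(0.306×10^-3) / 5.012×10^-7 = 5.06

Ω = 5.06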